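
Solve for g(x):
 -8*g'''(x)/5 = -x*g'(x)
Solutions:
 g(x) = C1 + Integral(C2*airyai(5^(1/3)*x/2) + C3*airybi(5^(1/3)*x/2), x)


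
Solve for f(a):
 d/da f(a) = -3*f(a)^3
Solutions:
 f(a) = -sqrt(2)*sqrt(-1/(C1 - 3*a))/2
 f(a) = sqrt(2)*sqrt(-1/(C1 - 3*a))/2


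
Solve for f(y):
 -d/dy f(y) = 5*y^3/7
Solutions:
 f(y) = C1 - 5*y^4/28


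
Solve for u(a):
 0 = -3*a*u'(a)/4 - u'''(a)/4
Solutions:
 u(a) = C1 + Integral(C2*airyai(-3^(1/3)*a) + C3*airybi(-3^(1/3)*a), a)


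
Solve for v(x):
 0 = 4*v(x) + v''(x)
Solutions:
 v(x) = C1*sin(2*x) + C2*cos(2*x)


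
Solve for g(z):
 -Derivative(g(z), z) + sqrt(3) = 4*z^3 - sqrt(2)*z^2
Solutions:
 g(z) = C1 - z^4 + sqrt(2)*z^3/3 + sqrt(3)*z


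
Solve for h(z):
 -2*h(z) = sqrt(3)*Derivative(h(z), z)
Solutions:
 h(z) = C1*exp(-2*sqrt(3)*z/3)


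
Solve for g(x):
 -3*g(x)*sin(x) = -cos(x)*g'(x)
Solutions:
 g(x) = C1/cos(x)^3


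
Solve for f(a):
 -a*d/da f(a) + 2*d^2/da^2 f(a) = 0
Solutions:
 f(a) = C1 + C2*erfi(a/2)


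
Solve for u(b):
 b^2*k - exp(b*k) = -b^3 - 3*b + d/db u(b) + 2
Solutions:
 u(b) = C1 + b^4/4 + b^3*k/3 + 3*b^2/2 - 2*b - exp(b*k)/k


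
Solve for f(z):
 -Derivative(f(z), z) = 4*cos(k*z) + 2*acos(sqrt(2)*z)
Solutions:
 f(z) = C1 - 2*z*acos(sqrt(2)*z) + sqrt(2)*sqrt(1 - 2*z^2) - 4*Piecewise((sin(k*z)/k, Ne(k, 0)), (z, True))


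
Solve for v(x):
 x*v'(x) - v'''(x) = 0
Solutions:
 v(x) = C1 + Integral(C2*airyai(x) + C3*airybi(x), x)


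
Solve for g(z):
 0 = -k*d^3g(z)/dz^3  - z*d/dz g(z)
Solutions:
 g(z) = C1 + Integral(C2*airyai(z*(-1/k)^(1/3)) + C3*airybi(z*(-1/k)^(1/3)), z)


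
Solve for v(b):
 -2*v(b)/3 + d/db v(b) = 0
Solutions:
 v(b) = C1*exp(2*b/3)


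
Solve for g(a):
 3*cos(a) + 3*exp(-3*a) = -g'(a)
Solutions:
 g(a) = C1 - 3*sin(a) + exp(-3*a)


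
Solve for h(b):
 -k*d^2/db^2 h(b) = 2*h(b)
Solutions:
 h(b) = C1*exp(-sqrt(2)*b*sqrt(-1/k)) + C2*exp(sqrt(2)*b*sqrt(-1/k))


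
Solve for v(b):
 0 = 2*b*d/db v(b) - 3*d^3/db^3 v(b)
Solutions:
 v(b) = C1 + Integral(C2*airyai(2^(1/3)*3^(2/3)*b/3) + C3*airybi(2^(1/3)*3^(2/3)*b/3), b)


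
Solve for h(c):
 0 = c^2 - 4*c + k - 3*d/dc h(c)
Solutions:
 h(c) = C1 + c^3/9 - 2*c^2/3 + c*k/3


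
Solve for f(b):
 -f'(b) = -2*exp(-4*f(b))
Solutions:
 f(b) = log(-I*(C1 + 8*b)^(1/4))
 f(b) = log(I*(C1 + 8*b)^(1/4))
 f(b) = log(-(C1 + 8*b)^(1/4))
 f(b) = log(C1 + 8*b)/4


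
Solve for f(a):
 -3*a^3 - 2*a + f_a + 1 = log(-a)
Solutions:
 f(a) = C1 + 3*a^4/4 + a^2 + a*log(-a) - 2*a


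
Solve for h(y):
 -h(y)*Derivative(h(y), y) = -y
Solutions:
 h(y) = -sqrt(C1 + y^2)
 h(y) = sqrt(C1 + y^2)


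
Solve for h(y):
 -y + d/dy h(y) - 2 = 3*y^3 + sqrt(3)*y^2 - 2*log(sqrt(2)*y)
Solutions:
 h(y) = C1 + 3*y^4/4 + sqrt(3)*y^3/3 + y^2/2 - 2*y*log(y) - y*log(2) + 4*y


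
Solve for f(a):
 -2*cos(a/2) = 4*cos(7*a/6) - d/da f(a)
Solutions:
 f(a) = C1 + 4*sin(a/2) + 24*sin(7*a/6)/7


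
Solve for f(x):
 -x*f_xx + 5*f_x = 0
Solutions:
 f(x) = C1 + C2*x^6


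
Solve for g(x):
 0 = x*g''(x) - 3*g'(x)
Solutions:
 g(x) = C1 + C2*x^4


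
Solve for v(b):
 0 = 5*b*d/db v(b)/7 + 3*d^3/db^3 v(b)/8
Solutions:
 v(b) = C1 + Integral(C2*airyai(-2*21^(2/3)*5^(1/3)*b/21) + C3*airybi(-2*21^(2/3)*5^(1/3)*b/21), b)


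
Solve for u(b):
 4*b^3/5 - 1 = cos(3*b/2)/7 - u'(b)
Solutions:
 u(b) = C1 - b^4/5 + b + 2*sin(3*b/2)/21


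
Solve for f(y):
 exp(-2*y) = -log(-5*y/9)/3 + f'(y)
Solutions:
 f(y) = C1 + y*log(-y)/3 + y*(-2*log(3) - 1 + log(5))/3 - exp(-2*y)/2


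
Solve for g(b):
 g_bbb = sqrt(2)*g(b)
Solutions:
 g(b) = C3*exp(2^(1/6)*b) + (C1*sin(2^(1/6)*sqrt(3)*b/2) + C2*cos(2^(1/6)*sqrt(3)*b/2))*exp(-2^(1/6)*b/2)


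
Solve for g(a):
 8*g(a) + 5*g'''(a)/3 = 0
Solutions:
 g(a) = C3*exp(-2*3^(1/3)*5^(2/3)*a/5) + (C1*sin(3^(5/6)*5^(2/3)*a/5) + C2*cos(3^(5/6)*5^(2/3)*a/5))*exp(3^(1/3)*5^(2/3)*a/5)


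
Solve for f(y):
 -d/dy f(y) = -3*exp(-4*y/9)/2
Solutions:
 f(y) = C1 - 27*exp(-4*y/9)/8


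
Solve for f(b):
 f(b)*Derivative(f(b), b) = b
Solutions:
 f(b) = -sqrt(C1 + b^2)
 f(b) = sqrt(C1 + b^2)


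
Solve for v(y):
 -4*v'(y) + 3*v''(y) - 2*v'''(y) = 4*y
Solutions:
 v(y) = C1 - y^2/2 - 3*y/4 + (C2*sin(sqrt(23)*y/4) + C3*cos(sqrt(23)*y/4))*exp(3*y/4)


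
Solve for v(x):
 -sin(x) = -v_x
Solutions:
 v(x) = C1 - cos(x)


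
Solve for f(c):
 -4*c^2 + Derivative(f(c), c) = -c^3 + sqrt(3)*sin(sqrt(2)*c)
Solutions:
 f(c) = C1 - c^4/4 + 4*c^3/3 - sqrt(6)*cos(sqrt(2)*c)/2


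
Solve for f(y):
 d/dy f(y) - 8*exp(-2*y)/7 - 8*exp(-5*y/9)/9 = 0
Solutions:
 f(y) = C1 - 4*exp(-2*y)/7 - 8*exp(-5*y/9)/5


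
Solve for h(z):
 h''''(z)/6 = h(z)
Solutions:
 h(z) = C1*exp(-6^(1/4)*z) + C2*exp(6^(1/4)*z) + C3*sin(6^(1/4)*z) + C4*cos(6^(1/4)*z)


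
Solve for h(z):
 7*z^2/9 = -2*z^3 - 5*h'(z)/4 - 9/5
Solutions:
 h(z) = C1 - 2*z^4/5 - 28*z^3/135 - 36*z/25


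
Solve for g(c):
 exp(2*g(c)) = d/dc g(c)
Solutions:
 g(c) = log(-sqrt(-1/(C1 + c))) - log(2)/2
 g(c) = log(-1/(C1 + c))/2 - log(2)/2


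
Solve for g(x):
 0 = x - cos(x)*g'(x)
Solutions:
 g(x) = C1 + Integral(x/cos(x), x)


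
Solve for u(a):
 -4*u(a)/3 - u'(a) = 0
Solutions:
 u(a) = C1*exp(-4*a/3)


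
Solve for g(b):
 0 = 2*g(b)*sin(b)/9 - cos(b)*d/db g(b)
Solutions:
 g(b) = C1/cos(b)^(2/9)


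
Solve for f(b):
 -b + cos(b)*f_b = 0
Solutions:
 f(b) = C1 + Integral(b/cos(b), b)


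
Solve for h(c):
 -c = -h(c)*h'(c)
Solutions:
 h(c) = -sqrt(C1 + c^2)
 h(c) = sqrt(C1 + c^2)


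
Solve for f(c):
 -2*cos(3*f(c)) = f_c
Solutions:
 f(c) = -asin((C1 + exp(12*c))/(C1 - exp(12*c)))/3 + pi/3
 f(c) = asin((C1 + exp(12*c))/(C1 - exp(12*c)))/3


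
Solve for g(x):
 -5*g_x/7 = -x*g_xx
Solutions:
 g(x) = C1 + C2*x^(12/7)


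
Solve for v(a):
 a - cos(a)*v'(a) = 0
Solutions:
 v(a) = C1 + Integral(a/cos(a), a)


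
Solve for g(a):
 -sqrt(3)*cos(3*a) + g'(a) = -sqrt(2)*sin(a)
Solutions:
 g(a) = C1 + sqrt(3)*sin(3*a)/3 + sqrt(2)*cos(a)


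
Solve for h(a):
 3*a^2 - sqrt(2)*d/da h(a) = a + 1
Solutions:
 h(a) = C1 + sqrt(2)*a^3/2 - sqrt(2)*a^2/4 - sqrt(2)*a/2


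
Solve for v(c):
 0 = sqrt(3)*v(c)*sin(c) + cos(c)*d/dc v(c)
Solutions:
 v(c) = C1*cos(c)^(sqrt(3))


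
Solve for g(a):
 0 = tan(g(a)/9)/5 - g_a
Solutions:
 g(a) = -9*asin(C1*exp(a/45)) + 9*pi
 g(a) = 9*asin(C1*exp(a/45))


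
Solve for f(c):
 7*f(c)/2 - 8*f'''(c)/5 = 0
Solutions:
 f(c) = C3*exp(2^(2/3)*35^(1/3)*c/4) + (C1*sin(2^(2/3)*sqrt(3)*35^(1/3)*c/8) + C2*cos(2^(2/3)*sqrt(3)*35^(1/3)*c/8))*exp(-2^(2/3)*35^(1/3)*c/8)


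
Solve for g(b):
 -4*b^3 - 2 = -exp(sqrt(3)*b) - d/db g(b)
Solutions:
 g(b) = C1 + b^4 + 2*b - sqrt(3)*exp(sqrt(3)*b)/3


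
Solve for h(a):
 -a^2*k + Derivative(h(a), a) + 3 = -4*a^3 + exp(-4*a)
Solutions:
 h(a) = C1 - a^4 + a^3*k/3 - 3*a - exp(-4*a)/4


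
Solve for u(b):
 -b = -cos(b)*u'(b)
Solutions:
 u(b) = C1 + Integral(b/cos(b), b)


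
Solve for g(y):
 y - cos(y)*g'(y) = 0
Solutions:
 g(y) = C1 + Integral(y/cos(y), y)


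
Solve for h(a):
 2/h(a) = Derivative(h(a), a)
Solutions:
 h(a) = -sqrt(C1 + 4*a)
 h(a) = sqrt(C1 + 4*a)


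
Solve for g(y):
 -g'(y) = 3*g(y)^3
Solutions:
 g(y) = -sqrt(2)*sqrt(-1/(C1 - 3*y))/2
 g(y) = sqrt(2)*sqrt(-1/(C1 - 3*y))/2


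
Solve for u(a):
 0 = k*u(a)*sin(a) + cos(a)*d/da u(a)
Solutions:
 u(a) = C1*exp(k*log(cos(a)))


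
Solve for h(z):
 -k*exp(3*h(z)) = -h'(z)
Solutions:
 h(z) = log(-1/(C1 + 3*k*z))/3
 h(z) = log((-1/(C1 + k*z))^(1/3)*(-3^(2/3) - 3*3^(1/6)*I)/6)
 h(z) = log((-1/(C1 + k*z))^(1/3)*(-3^(2/3) + 3*3^(1/6)*I)/6)


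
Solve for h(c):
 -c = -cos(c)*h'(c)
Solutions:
 h(c) = C1 + Integral(c/cos(c), c)


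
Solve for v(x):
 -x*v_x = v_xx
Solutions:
 v(x) = C1 + C2*erf(sqrt(2)*x/2)


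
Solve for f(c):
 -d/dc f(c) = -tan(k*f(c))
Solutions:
 f(c) = Piecewise((-asin(exp(C1*k + c*k))/k + pi/k, Ne(k, 0)), (nan, True))
 f(c) = Piecewise((asin(exp(C1*k + c*k))/k, Ne(k, 0)), (nan, True))


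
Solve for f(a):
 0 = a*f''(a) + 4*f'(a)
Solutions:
 f(a) = C1 + C2/a^3


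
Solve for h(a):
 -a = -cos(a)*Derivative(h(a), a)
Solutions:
 h(a) = C1 + Integral(a/cos(a), a)


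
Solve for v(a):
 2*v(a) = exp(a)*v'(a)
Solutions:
 v(a) = C1*exp(-2*exp(-a))


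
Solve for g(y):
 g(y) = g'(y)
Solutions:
 g(y) = C1*exp(y)


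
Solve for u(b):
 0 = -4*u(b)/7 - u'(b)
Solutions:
 u(b) = C1*exp(-4*b/7)


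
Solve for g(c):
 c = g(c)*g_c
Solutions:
 g(c) = -sqrt(C1 + c^2)
 g(c) = sqrt(C1 + c^2)


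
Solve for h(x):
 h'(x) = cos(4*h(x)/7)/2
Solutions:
 -x/2 - 7*log(sin(4*h(x)/7) - 1)/8 + 7*log(sin(4*h(x)/7) + 1)/8 = C1


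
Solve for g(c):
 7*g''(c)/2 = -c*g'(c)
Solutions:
 g(c) = C1 + C2*erf(sqrt(7)*c/7)


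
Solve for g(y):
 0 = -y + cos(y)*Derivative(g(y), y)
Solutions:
 g(y) = C1 + Integral(y/cos(y), y)


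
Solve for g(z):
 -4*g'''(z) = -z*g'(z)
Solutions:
 g(z) = C1 + Integral(C2*airyai(2^(1/3)*z/2) + C3*airybi(2^(1/3)*z/2), z)


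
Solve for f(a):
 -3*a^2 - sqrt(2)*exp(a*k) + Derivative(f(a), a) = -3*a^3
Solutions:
 f(a) = C1 - 3*a^4/4 + a^3 + sqrt(2)*exp(a*k)/k


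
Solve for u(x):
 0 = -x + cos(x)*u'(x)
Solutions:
 u(x) = C1 + Integral(x/cos(x), x)


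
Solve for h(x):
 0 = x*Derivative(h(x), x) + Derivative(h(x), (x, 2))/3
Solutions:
 h(x) = C1 + C2*erf(sqrt(6)*x/2)


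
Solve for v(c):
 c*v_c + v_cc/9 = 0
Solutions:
 v(c) = C1 + C2*erf(3*sqrt(2)*c/2)


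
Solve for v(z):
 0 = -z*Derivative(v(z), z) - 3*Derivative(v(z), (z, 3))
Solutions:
 v(z) = C1 + Integral(C2*airyai(-3^(2/3)*z/3) + C3*airybi(-3^(2/3)*z/3), z)


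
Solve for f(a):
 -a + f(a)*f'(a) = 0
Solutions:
 f(a) = -sqrt(C1 + a^2)
 f(a) = sqrt(C1 + a^2)


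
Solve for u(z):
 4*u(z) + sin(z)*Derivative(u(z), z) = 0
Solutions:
 u(z) = C1*(cos(z)^2 + 2*cos(z) + 1)/(cos(z)^2 - 2*cos(z) + 1)


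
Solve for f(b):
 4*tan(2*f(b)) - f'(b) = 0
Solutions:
 f(b) = -asin(C1*exp(8*b))/2 + pi/2
 f(b) = asin(C1*exp(8*b))/2


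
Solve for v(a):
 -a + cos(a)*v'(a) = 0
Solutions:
 v(a) = C1 + Integral(a/cos(a), a)


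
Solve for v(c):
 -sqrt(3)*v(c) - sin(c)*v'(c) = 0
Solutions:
 v(c) = C1*(cos(c) + 1)^(sqrt(3)/2)/(cos(c) - 1)^(sqrt(3)/2)


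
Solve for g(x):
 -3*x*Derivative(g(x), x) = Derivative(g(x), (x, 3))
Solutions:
 g(x) = C1 + Integral(C2*airyai(-3^(1/3)*x) + C3*airybi(-3^(1/3)*x), x)


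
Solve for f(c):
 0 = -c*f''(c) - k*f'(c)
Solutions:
 f(c) = C1 + c^(1 - re(k))*(C2*sin(log(c)*Abs(im(k))) + C3*cos(log(c)*im(k)))


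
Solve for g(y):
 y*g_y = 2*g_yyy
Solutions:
 g(y) = C1 + Integral(C2*airyai(2^(2/3)*y/2) + C3*airybi(2^(2/3)*y/2), y)


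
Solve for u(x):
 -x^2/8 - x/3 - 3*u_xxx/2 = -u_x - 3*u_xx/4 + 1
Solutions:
 u(x) = C1 + C2*exp(x*(3 - sqrt(105))/12) + C3*exp(x*(3 + sqrt(105))/12) + x^3/24 + 7*x^2/96 + 81*x/64


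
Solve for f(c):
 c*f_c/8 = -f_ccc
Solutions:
 f(c) = C1 + Integral(C2*airyai(-c/2) + C3*airybi(-c/2), c)


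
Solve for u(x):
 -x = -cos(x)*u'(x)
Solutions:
 u(x) = C1 + Integral(x/cos(x), x)


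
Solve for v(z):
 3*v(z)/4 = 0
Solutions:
 v(z) = 0


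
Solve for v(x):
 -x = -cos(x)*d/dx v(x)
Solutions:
 v(x) = C1 + Integral(x/cos(x), x)


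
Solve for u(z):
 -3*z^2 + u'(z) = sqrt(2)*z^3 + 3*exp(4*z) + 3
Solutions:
 u(z) = C1 + sqrt(2)*z^4/4 + z^3 + 3*z + 3*exp(4*z)/4


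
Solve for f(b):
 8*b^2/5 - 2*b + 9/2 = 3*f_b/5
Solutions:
 f(b) = C1 + 8*b^3/9 - 5*b^2/3 + 15*b/2


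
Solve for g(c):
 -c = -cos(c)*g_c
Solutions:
 g(c) = C1 + Integral(c/cos(c), c)


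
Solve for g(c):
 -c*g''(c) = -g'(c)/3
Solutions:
 g(c) = C1 + C2*c^(4/3)


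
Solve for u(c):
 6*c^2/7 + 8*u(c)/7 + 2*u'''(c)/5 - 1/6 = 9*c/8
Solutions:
 u(c) = C3*exp(-20^(1/3)*7^(2/3)*c/7) - 3*c^2/4 + 63*c/64 + (C1*sin(20^(1/3)*sqrt(3)*7^(2/3)*c/14) + C2*cos(20^(1/3)*sqrt(3)*7^(2/3)*c/14))*exp(20^(1/3)*7^(2/3)*c/14) + 7/48


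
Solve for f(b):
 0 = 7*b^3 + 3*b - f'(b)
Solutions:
 f(b) = C1 + 7*b^4/4 + 3*b^2/2


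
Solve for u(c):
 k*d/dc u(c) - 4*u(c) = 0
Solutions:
 u(c) = C1*exp(4*c/k)


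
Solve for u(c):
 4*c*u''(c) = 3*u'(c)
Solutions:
 u(c) = C1 + C2*c^(7/4)


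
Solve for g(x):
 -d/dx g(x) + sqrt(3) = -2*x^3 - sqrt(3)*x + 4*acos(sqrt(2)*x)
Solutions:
 g(x) = C1 + x^4/2 + sqrt(3)*x^2/2 - 4*x*acos(sqrt(2)*x) + sqrt(3)*x + 2*sqrt(2)*sqrt(1 - 2*x^2)


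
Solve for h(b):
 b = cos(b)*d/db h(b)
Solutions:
 h(b) = C1 + Integral(b/cos(b), b)


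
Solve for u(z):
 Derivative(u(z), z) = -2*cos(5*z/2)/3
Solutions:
 u(z) = C1 - 4*sin(5*z/2)/15


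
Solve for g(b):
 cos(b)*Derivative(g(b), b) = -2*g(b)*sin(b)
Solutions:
 g(b) = C1*cos(b)^2


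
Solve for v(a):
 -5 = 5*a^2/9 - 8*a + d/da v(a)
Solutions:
 v(a) = C1 - 5*a^3/27 + 4*a^2 - 5*a


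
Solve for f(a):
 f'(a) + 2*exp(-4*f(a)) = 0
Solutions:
 f(a) = log(-I*(C1 - 8*a)^(1/4))
 f(a) = log(I*(C1 - 8*a)^(1/4))
 f(a) = log(-(C1 - 8*a)^(1/4))
 f(a) = log(C1 - 8*a)/4


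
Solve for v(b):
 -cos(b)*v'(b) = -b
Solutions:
 v(b) = C1 + Integral(b/cos(b), b)


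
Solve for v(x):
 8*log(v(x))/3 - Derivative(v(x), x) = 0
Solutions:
 li(v(x)) = C1 + 8*x/3


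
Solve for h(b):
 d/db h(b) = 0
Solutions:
 h(b) = C1


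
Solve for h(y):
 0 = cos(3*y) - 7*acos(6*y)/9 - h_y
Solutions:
 h(y) = C1 - 7*y*acos(6*y)/9 + 7*sqrt(1 - 36*y^2)/54 + sin(3*y)/3


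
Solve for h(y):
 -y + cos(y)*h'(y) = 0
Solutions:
 h(y) = C1 + Integral(y/cos(y), y)


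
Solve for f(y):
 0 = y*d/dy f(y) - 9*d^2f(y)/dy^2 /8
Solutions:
 f(y) = C1 + C2*erfi(2*y/3)


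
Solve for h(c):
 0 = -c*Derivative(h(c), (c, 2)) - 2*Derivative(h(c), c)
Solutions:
 h(c) = C1 + C2/c


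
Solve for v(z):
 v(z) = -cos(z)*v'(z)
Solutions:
 v(z) = C1*sqrt(sin(z) - 1)/sqrt(sin(z) + 1)


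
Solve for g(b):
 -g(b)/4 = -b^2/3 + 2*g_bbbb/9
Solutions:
 g(b) = 4*b^2/3 + (C1*sin(2^(3/4)*sqrt(3)*b/4) + C2*cos(2^(3/4)*sqrt(3)*b/4))*exp(-2^(3/4)*sqrt(3)*b/4) + (C3*sin(2^(3/4)*sqrt(3)*b/4) + C4*cos(2^(3/4)*sqrt(3)*b/4))*exp(2^(3/4)*sqrt(3)*b/4)


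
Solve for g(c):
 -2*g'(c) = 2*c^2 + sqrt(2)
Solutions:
 g(c) = C1 - c^3/3 - sqrt(2)*c/2


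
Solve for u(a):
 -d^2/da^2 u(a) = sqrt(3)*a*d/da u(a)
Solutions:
 u(a) = C1 + C2*erf(sqrt(2)*3^(1/4)*a/2)


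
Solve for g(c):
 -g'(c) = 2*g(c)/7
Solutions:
 g(c) = C1*exp(-2*c/7)


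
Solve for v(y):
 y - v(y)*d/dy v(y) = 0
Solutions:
 v(y) = -sqrt(C1 + y^2)
 v(y) = sqrt(C1 + y^2)


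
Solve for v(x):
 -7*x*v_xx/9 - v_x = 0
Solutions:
 v(x) = C1 + C2/x^(2/7)


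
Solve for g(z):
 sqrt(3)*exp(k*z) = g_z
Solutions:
 g(z) = C1 + sqrt(3)*exp(k*z)/k


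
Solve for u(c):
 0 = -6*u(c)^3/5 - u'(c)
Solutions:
 u(c) = -sqrt(10)*sqrt(-1/(C1 - 6*c))/2
 u(c) = sqrt(10)*sqrt(-1/(C1 - 6*c))/2


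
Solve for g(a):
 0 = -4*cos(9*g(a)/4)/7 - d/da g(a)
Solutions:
 4*a/7 - 2*log(sin(9*g(a)/4) - 1)/9 + 2*log(sin(9*g(a)/4) + 1)/9 = C1


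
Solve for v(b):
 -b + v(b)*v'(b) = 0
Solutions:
 v(b) = -sqrt(C1 + b^2)
 v(b) = sqrt(C1 + b^2)


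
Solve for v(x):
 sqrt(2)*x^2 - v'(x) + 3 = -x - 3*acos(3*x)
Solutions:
 v(x) = C1 + sqrt(2)*x^3/3 + x^2/2 + 3*x*acos(3*x) + 3*x - sqrt(1 - 9*x^2)


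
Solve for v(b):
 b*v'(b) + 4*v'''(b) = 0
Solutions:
 v(b) = C1 + Integral(C2*airyai(-2^(1/3)*b/2) + C3*airybi(-2^(1/3)*b/2), b)


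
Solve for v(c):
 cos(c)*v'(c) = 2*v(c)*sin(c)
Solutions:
 v(c) = C1/cos(c)^2


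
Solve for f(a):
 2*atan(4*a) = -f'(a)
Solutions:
 f(a) = C1 - 2*a*atan(4*a) + log(16*a^2 + 1)/4


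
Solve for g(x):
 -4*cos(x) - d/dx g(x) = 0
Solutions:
 g(x) = C1 - 4*sin(x)


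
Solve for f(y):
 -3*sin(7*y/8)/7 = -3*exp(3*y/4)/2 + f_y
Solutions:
 f(y) = C1 + 2*exp(3*y/4) + 24*cos(7*y/8)/49


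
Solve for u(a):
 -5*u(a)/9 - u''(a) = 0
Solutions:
 u(a) = C1*sin(sqrt(5)*a/3) + C2*cos(sqrt(5)*a/3)


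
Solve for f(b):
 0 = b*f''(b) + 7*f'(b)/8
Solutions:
 f(b) = C1 + C2*b^(1/8)


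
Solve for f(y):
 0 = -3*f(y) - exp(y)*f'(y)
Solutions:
 f(y) = C1*exp(3*exp(-y))


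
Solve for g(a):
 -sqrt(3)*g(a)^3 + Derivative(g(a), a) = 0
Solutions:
 g(a) = -sqrt(2)*sqrt(-1/(C1 + sqrt(3)*a))/2
 g(a) = sqrt(2)*sqrt(-1/(C1 + sqrt(3)*a))/2


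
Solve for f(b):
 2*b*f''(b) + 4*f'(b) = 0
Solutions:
 f(b) = C1 + C2/b


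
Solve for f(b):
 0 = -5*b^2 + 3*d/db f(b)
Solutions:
 f(b) = C1 + 5*b^3/9


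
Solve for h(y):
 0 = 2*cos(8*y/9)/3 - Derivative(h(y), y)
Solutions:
 h(y) = C1 + 3*sin(8*y/9)/4


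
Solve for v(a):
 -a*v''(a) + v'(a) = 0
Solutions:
 v(a) = C1 + C2*a^2


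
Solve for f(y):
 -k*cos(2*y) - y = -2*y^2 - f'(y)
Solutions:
 f(y) = C1 + k*sin(2*y)/2 - 2*y^3/3 + y^2/2


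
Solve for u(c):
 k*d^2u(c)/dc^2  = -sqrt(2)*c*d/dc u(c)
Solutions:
 u(c) = C1 + C2*sqrt(k)*erf(2^(3/4)*c*sqrt(1/k)/2)


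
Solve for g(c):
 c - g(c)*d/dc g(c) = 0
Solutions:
 g(c) = -sqrt(C1 + c^2)
 g(c) = sqrt(C1 + c^2)


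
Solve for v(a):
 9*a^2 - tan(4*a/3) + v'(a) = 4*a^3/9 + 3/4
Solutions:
 v(a) = C1 + a^4/9 - 3*a^3 + 3*a/4 - 3*log(cos(4*a/3))/4


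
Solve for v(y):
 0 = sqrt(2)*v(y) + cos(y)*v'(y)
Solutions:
 v(y) = C1*(sin(y) - 1)^(sqrt(2)/2)/(sin(y) + 1)^(sqrt(2)/2)


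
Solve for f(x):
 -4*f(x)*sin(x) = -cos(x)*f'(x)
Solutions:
 f(x) = C1/cos(x)^4


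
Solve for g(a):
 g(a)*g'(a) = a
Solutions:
 g(a) = -sqrt(C1 + a^2)
 g(a) = sqrt(C1 + a^2)


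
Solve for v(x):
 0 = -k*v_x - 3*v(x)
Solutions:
 v(x) = C1*exp(-3*x/k)


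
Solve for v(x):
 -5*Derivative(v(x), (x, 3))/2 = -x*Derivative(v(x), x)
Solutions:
 v(x) = C1 + Integral(C2*airyai(2^(1/3)*5^(2/3)*x/5) + C3*airybi(2^(1/3)*5^(2/3)*x/5), x)


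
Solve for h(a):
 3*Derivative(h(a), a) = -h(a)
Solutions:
 h(a) = C1*exp(-a/3)


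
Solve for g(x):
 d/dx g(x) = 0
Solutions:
 g(x) = C1


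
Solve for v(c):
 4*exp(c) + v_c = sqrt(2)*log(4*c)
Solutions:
 v(c) = C1 + sqrt(2)*c*log(c) + sqrt(2)*c*(-1 + 2*log(2)) - 4*exp(c)


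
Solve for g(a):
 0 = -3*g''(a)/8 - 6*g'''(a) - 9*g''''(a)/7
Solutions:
 g(a) = C1 + C2*a + C3*exp(a*(-28 + sqrt(742))/12) + C4*exp(-a*(sqrt(742) + 28)/12)


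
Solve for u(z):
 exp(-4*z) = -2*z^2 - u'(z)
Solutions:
 u(z) = C1 - 2*z^3/3 + exp(-4*z)/4


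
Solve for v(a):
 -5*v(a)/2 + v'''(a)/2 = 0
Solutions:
 v(a) = C3*exp(5^(1/3)*a) + (C1*sin(sqrt(3)*5^(1/3)*a/2) + C2*cos(sqrt(3)*5^(1/3)*a/2))*exp(-5^(1/3)*a/2)


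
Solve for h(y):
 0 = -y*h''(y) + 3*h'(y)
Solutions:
 h(y) = C1 + C2*y^4


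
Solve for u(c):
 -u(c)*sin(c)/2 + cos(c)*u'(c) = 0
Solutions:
 u(c) = C1/sqrt(cos(c))


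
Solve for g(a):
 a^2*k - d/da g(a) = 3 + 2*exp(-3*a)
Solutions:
 g(a) = C1 + a^3*k/3 - 3*a + 2*exp(-3*a)/3


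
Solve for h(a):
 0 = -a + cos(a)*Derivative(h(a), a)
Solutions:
 h(a) = C1 + Integral(a/cos(a), a)


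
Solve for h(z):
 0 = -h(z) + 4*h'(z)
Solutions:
 h(z) = C1*exp(z/4)


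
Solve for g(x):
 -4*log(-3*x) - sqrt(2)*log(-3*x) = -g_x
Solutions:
 g(x) = C1 + x*(sqrt(2) + 4)*log(-x) + x*(-4 - sqrt(2) + sqrt(2)*log(3) + 4*log(3))


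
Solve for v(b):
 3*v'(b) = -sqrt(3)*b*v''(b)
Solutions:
 v(b) = C1 + C2*b^(1 - sqrt(3))


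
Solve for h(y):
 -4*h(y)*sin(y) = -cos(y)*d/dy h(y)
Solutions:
 h(y) = C1/cos(y)^4


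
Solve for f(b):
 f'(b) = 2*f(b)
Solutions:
 f(b) = C1*exp(2*b)


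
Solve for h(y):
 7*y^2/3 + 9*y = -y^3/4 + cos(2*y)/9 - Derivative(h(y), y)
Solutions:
 h(y) = C1 - y^4/16 - 7*y^3/9 - 9*y^2/2 + sin(2*y)/18


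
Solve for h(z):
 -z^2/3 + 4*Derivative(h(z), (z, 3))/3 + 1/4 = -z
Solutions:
 h(z) = C1 + C2*z + C3*z^2 + z^5/240 - z^4/32 - z^3/32


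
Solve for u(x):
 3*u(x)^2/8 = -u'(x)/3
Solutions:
 u(x) = 8/(C1 + 9*x)


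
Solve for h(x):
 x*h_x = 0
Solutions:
 h(x) = C1


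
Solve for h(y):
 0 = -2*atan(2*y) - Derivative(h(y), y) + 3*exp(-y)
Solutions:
 h(y) = C1 - 2*y*atan(2*y) + log(4*y^2 + 1)/2 - 3*exp(-y)


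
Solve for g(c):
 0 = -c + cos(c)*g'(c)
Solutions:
 g(c) = C1 + Integral(c/cos(c), c)


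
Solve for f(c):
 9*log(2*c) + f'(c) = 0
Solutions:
 f(c) = C1 - 9*c*log(c) - c*log(512) + 9*c


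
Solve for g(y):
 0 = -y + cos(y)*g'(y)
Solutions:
 g(y) = C1 + Integral(y/cos(y), y)


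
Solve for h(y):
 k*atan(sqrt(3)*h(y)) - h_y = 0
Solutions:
 Integral(1/atan(sqrt(3)*_y), (_y, h(y))) = C1 + k*y


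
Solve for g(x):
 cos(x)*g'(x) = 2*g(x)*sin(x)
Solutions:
 g(x) = C1/cos(x)^2


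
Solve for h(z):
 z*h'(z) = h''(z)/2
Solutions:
 h(z) = C1 + C2*erfi(z)


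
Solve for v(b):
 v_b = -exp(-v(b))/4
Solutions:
 v(b) = log(C1 - b/4)


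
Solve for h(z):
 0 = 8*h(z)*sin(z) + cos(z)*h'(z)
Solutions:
 h(z) = C1*cos(z)^8


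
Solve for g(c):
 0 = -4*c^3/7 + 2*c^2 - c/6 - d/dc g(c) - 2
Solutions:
 g(c) = C1 - c^4/7 + 2*c^3/3 - c^2/12 - 2*c


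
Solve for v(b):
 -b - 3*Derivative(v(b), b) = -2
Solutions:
 v(b) = C1 - b^2/6 + 2*b/3


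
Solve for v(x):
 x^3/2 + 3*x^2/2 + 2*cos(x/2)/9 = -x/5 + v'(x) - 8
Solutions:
 v(x) = C1 + x^4/8 + x^3/2 + x^2/10 + 8*x + 4*sin(x/2)/9


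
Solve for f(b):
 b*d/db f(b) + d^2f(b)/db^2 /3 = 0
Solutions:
 f(b) = C1 + C2*erf(sqrt(6)*b/2)


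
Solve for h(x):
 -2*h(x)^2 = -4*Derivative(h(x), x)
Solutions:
 h(x) = -2/(C1 + x)


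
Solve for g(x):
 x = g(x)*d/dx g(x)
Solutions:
 g(x) = -sqrt(C1 + x^2)
 g(x) = sqrt(C1 + x^2)


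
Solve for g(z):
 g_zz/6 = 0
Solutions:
 g(z) = C1 + C2*z


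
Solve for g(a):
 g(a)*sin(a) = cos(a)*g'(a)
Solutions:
 g(a) = C1/cos(a)


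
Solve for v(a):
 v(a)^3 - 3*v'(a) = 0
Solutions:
 v(a) = -sqrt(6)*sqrt(-1/(C1 + a))/2
 v(a) = sqrt(6)*sqrt(-1/(C1 + a))/2


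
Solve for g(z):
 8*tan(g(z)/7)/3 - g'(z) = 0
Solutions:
 g(z) = -7*asin(C1*exp(8*z/21)) + 7*pi
 g(z) = 7*asin(C1*exp(8*z/21))


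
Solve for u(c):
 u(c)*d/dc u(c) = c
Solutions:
 u(c) = -sqrt(C1 + c^2)
 u(c) = sqrt(C1 + c^2)


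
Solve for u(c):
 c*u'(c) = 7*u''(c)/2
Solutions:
 u(c) = C1 + C2*erfi(sqrt(7)*c/7)


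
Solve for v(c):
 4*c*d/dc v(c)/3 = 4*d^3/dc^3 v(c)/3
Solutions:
 v(c) = C1 + Integral(C2*airyai(c) + C3*airybi(c), c)


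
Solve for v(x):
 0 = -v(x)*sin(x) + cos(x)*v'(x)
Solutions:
 v(x) = C1/cos(x)


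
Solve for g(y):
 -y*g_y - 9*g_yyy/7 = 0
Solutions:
 g(y) = C1 + Integral(C2*airyai(-21^(1/3)*y/3) + C3*airybi(-21^(1/3)*y/3), y)


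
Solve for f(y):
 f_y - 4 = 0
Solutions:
 f(y) = C1 + 4*y


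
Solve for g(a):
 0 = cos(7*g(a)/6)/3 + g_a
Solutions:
 a/3 - 3*log(sin(7*g(a)/6) - 1)/7 + 3*log(sin(7*g(a)/6) + 1)/7 = C1


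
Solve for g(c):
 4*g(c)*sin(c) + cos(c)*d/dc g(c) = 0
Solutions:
 g(c) = C1*cos(c)^4


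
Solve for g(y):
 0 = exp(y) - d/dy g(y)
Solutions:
 g(y) = C1 + exp(y)


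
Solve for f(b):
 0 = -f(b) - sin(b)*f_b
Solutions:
 f(b) = C1*sqrt(cos(b) + 1)/sqrt(cos(b) - 1)


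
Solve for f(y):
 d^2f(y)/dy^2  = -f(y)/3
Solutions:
 f(y) = C1*sin(sqrt(3)*y/3) + C2*cos(sqrt(3)*y/3)


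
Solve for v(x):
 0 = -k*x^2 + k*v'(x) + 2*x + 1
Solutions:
 v(x) = C1 + x^3/3 - x^2/k - x/k


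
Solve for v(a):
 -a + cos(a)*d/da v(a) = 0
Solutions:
 v(a) = C1 + Integral(a/cos(a), a)


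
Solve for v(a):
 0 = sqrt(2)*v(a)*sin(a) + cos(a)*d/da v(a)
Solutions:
 v(a) = C1*cos(a)^(sqrt(2))


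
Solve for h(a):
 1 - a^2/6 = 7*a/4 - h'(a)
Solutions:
 h(a) = C1 + a^3/18 + 7*a^2/8 - a


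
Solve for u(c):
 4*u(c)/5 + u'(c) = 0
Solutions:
 u(c) = C1*exp(-4*c/5)


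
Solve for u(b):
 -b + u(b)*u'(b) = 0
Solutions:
 u(b) = -sqrt(C1 + b^2)
 u(b) = sqrt(C1 + b^2)


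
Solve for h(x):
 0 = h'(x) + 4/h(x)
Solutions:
 h(x) = -sqrt(C1 - 8*x)
 h(x) = sqrt(C1 - 8*x)


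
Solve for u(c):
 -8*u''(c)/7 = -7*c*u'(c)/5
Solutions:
 u(c) = C1 + C2*erfi(7*sqrt(5)*c/20)


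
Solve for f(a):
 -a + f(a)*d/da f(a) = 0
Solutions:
 f(a) = -sqrt(C1 + a^2)
 f(a) = sqrt(C1 + a^2)


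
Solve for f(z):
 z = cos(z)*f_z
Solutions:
 f(z) = C1 + Integral(z/cos(z), z)


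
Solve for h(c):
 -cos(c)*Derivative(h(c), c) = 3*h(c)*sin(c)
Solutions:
 h(c) = C1*cos(c)^3


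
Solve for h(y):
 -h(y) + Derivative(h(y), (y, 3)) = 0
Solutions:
 h(y) = C3*exp(y) + (C1*sin(sqrt(3)*y/2) + C2*cos(sqrt(3)*y/2))*exp(-y/2)


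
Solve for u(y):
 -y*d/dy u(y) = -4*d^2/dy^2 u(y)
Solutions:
 u(y) = C1 + C2*erfi(sqrt(2)*y/4)


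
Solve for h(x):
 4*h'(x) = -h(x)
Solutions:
 h(x) = C1*exp(-x/4)


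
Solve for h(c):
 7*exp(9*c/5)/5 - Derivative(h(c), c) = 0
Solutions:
 h(c) = C1 + 7*exp(9*c/5)/9


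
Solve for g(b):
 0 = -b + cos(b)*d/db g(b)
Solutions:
 g(b) = C1 + Integral(b/cos(b), b)


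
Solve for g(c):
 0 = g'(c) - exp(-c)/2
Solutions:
 g(c) = C1 - exp(-c)/2


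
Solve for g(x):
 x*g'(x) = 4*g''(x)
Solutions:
 g(x) = C1 + C2*erfi(sqrt(2)*x/4)


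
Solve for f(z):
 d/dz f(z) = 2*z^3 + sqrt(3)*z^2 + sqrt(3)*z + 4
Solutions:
 f(z) = C1 + z^4/2 + sqrt(3)*z^3/3 + sqrt(3)*z^2/2 + 4*z


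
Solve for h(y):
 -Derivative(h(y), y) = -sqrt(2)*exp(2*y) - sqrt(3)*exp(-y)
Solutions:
 h(y) = C1 + sqrt(2)*exp(2*y)/2 - sqrt(3)*exp(-y)


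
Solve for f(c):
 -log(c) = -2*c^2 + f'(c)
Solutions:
 f(c) = C1 + 2*c^3/3 - c*log(c) + c


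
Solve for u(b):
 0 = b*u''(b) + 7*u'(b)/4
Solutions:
 u(b) = C1 + C2/b^(3/4)


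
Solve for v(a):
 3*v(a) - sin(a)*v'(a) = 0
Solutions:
 v(a) = C1*(cos(a) - 1)^(3/2)/(cos(a) + 1)^(3/2)


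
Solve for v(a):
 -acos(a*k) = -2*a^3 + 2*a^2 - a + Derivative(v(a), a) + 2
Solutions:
 v(a) = C1 + a^4/2 - 2*a^3/3 + a^2/2 - 2*a - Piecewise((a*acos(a*k) - sqrt(-a^2*k^2 + 1)/k, Ne(k, 0)), (pi*a/2, True))


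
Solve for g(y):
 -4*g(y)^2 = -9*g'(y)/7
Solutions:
 g(y) = -9/(C1 + 28*y)


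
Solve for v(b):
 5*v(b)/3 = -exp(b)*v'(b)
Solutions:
 v(b) = C1*exp(5*exp(-b)/3)


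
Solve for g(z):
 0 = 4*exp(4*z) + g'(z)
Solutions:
 g(z) = C1 - exp(4*z)


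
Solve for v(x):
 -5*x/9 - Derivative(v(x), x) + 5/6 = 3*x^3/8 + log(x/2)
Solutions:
 v(x) = C1 - 3*x^4/32 - 5*x^2/18 - x*log(x) + x*log(2) + 11*x/6


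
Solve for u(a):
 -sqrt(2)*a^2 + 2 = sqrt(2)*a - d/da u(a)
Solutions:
 u(a) = C1 + sqrt(2)*a^3/3 + sqrt(2)*a^2/2 - 2*a


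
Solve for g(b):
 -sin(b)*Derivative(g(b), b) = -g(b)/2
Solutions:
 g(b) = C1*(cos(b) - 1)^(1/4)/(cos(b) + 1)^(1/4)


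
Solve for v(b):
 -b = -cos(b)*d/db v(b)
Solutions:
 v(b) = C1 + Integral(b/cos(b), b)


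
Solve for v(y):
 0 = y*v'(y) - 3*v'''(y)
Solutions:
 v(y) = C1 + Integral(C2*airyai(3^(2/3)*y/3) + C3*airybi(3^(2/3)*y/3), y)


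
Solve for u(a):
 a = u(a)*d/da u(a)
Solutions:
 u(a) = -sqrt(C1 + a^2)
 u(a) = sqrt(C1 + a^2)


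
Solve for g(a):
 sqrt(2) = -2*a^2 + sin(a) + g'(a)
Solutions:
 g(a) = C1 + 2*a^3/3 + sqrt(2)*a + cos(a)


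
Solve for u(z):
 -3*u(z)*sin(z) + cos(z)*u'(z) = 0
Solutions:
 u(z) = C1/cos(z)^3


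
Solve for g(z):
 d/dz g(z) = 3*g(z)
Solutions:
 g(z) = C1*exp(3*z)


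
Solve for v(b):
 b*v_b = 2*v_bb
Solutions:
 v(b) = C1 + C2*erfi(b/2)


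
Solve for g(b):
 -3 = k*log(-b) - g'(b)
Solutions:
 g(b) = C1 + b*k*log(-b) + b*(3 - k)


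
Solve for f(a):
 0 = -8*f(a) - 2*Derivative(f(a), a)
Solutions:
 f(a) = C1*exp(-4*a)


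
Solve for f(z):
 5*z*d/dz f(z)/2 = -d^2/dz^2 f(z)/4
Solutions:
 f(z) = C1 + C2*erf(sqrt(5)*z)


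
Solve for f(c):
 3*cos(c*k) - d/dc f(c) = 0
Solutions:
 f(c) = C1 + 3*sin(c*k)/k


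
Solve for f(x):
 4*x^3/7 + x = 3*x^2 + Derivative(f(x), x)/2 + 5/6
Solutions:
 f(x) = C1 + 2*x^4/7 - 2*x^3 + x^2 - 5*x/3


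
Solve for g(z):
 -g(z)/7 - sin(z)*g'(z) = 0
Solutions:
 g(z) = C1*(cos(z) + 1)^(1/14)/(cos(z) - 1)^(1/14)


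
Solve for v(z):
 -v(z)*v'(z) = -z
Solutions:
 v(z) = -sqrt(C1 + z^2)
 v(z) = sqrt(C1 + z^2)


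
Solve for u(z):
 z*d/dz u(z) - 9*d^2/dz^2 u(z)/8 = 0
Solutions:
 u(z) = C1 + C2*erfi(2*z/3)


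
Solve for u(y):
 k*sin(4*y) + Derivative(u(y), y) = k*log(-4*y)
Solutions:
 u(y) = C1 + k*(y*log(-y) - y + 2*y*log(2) + cos(4*y)/4)


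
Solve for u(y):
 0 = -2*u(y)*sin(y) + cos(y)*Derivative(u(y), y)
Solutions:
 u(y) = C1/cos(y)^2


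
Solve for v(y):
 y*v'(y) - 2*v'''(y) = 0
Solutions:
 v(y) = C1 + Integral(C2*airyai(2^(2/3)*y/2) + C3*airybi(2^(2/3)*y/2), y)


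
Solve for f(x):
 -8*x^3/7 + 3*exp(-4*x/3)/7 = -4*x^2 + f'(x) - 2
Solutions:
 f(x) = C1 - 2*x^4/7 + 4*x^3/3 + 2*x - 9*exp(-4*x/3)/28


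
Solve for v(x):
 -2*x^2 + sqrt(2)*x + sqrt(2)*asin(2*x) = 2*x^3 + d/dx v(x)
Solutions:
 v(x) = C1 - x^4/2 - 2*x^3/3 + sqrt(2)*x^2/2 + sqrt(2)*(x*asin(2*x) + sqrt(1 - 4*x^2)/2)


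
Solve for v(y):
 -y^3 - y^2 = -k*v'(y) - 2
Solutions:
 v(y) = C1 + y^4/(4*k) + y^3/(3*k) - 2*y/k


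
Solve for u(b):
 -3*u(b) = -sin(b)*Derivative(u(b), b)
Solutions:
 u(b) = C1*(cos(b) - 1)^(3/2)/(cos(b) + 1)^(3/2)


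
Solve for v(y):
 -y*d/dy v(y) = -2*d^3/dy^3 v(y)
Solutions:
 v(y) = C1 + Integral(C2*airyai(2^(2/3)*y/2) + C3*airybi(2^(2/3)*y/2), y)


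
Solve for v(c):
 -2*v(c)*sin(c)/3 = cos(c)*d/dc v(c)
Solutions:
 v(c) = C1*cos(c)^(2/3)


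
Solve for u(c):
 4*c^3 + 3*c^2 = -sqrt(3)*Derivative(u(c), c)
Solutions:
 u(c) = C1 - sqrt(3)*c^4/3 - sqrt(3)*c^3/3


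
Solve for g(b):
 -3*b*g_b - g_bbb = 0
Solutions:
 g(b) = C1 + Integral(C2*airyai(-3^(1/3)*b) + C3*airybi(-3^(1/3)*b), b)


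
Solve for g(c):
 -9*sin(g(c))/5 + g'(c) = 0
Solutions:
 -9*c/5 + log(cos(g(c)) - 1)/2 - log(cos(g(c)) + 1)/2 = C1


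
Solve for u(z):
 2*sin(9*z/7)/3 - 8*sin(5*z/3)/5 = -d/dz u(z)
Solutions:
 u(z) = C1 + 14*cos(9*z/7)/27 - 24*cos(5*z/3)/25


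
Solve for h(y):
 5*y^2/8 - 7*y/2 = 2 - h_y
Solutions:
 h(y) = C1 - 5*y^3/24 + 7*y^2/4 + 2*y


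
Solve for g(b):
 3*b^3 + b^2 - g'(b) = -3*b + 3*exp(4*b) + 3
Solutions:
 g(b) = C1 + 3*b^4/4 + b^3/3 + 3*b^2/2 - 3*b - 3*exp(4*b)/4


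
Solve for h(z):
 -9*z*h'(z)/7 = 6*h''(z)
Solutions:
 h(z) = C1 + C2*erf(sqrt(21)*z/14)


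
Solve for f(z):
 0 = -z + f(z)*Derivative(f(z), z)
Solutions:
 f(z) = -sqrt(C1 + z^2)
 f(z) = sqrt(C1 + z^2)


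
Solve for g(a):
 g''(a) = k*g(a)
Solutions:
 g(a) = C1*exp(-a*sqrt(k)) + C2*exp(a*sqrt(k))


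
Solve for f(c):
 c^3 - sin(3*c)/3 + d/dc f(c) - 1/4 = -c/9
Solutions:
 f(c) = C1 - c^4/4 - c^2/18 + c/4 - cos(3*c)/9


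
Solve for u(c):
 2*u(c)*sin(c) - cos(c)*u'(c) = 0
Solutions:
 u(c) = C1/cos(c)^2


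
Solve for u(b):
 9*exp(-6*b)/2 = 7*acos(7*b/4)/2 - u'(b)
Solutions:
 u(b) = C1 + 7*b*acos(7*b/4)/2 - sqrt(16 - 49*b^2)/2 + 3*exp(-6*b)/4


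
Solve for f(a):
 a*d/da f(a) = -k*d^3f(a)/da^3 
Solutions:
 f(a) = C1 + Integral(C2*airyai(a*(-1/k)^(1/3)) + C3*airybi(a*(-1/k)^(1/3)), a)


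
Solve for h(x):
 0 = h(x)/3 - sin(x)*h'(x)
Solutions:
 h(x) = C1*(cos(x) - 1)^(1/6)/(cos(x) + 1)^(1/6)


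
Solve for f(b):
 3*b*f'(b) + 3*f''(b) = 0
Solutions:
 f(b) = C1 + C2*erf(sqrt(2)*b/2)


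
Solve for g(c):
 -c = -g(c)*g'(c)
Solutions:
 g(c) = -sqrt(C1 + c^2)
 g(c) = sqrt(C1 + c^2)


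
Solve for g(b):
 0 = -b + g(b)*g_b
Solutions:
 g(b) = -sqrt(C1 + b^2)
 g(b) = sqrt(C1 + b^2)


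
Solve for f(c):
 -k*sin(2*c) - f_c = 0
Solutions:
 f(c) = C1 + k*cos(2*c)/2


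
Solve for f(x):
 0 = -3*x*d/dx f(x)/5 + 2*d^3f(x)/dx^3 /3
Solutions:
 f(x) = C1 + Integral(C2*airyai(30^(2/3)*x/10) + C3*airybi(30^(2/3)*x/10), x)


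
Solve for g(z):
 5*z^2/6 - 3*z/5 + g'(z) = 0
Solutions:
 g(z) = C1 - 5*z^3/18 + 3*z^2/10


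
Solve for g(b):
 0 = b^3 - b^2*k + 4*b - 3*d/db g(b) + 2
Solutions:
 g(b) = C1 + b^4/12 - b^3*k/9 + 2*b^2/3 + 2*b/3


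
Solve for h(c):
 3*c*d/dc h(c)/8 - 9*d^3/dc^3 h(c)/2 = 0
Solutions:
 h(c) = C1 + Integral(C2*airyai(18^(1/3)*c/6) + C3*airybi(18^(1/3)*c/6), c)


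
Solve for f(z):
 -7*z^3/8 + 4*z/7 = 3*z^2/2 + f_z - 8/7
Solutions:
 f(z) = C1 - 7*z^4/32 - z^3/2 + 2*z^2/7 + 8*z/7


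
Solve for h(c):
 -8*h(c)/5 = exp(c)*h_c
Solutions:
 h(c) = C1*exp(8*exp(-c)/5)


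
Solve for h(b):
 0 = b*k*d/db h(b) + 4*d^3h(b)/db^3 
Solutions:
 h(b) = C1 + Integral(C2*airyai(2^(1/3)*b*(-k)^(1/3)/2) + C3*airybi(2^(1/3)*b*(-k)^(1/3)/2), b)


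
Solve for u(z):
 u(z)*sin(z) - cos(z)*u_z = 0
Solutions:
 u(z) = C1/cos(z)


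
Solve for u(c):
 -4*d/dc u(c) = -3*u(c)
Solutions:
 u(c) = C1*exp(3*c/4)


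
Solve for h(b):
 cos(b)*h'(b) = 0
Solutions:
 h(b) = C1


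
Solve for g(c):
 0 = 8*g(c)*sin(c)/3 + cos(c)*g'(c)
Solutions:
 g(c) = C1*cos(c)^(8/3)


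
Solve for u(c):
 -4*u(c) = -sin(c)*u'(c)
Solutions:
 u(c) = C1*(cos(c)^2 - 2*cos(c) + 1)/(cos(c)^2 + 2*cos(c) + 1)


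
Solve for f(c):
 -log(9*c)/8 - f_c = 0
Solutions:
 f(c) = C1 - c*log(c)/8 - c*log(3)/4 + c/8


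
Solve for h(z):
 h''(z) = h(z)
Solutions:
 h(z) = C1*exp(-z) + C2*exp(z)


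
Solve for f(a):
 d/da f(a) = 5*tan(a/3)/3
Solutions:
 f(a) = C1 - 5*log(cos(a/3))


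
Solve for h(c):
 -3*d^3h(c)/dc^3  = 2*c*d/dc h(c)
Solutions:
 h(c) = C1 + Integral(C2*airyai(-2^(1/3)*3^(2/3)*c/3) + C3*airybi(-2^(1/3)*3^(2/3)*c/3), c)


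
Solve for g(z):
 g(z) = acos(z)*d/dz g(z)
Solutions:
 g(z) = C1*exp(Integral(1/acos(z), z))


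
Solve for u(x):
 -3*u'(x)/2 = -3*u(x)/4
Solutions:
 u(x) = C1*exp(x/2)


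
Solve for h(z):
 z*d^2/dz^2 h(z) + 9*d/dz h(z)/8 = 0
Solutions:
 h(z) = C1 + C2/z^(1/8)


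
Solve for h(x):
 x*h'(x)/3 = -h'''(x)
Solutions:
 h(x) = C1 + Integral(C2*airyai(-3^(2/3)*x/3) + C3*airybi(-3^(2/3)*x/3), x)


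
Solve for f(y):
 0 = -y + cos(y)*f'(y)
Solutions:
 f(y) = C1 + Integral(y/cos(y), y)


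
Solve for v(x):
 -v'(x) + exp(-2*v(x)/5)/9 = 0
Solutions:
 v(x) = 5*log(-sqrt(C1 + x)) - 5*log(15) + 5*log(10)/2
 v(x) = 5*log(C1 + x)/2 - 5*log(15) + 5*log(10)/2


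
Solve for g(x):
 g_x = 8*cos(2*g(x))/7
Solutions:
 -8*x/7 - log(sin(2*g(x)) - 1)/4 + log(sin(2*g(x)) + 1)/4 = C1


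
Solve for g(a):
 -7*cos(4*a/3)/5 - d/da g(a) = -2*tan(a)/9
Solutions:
 g(a) = C1 - 2*log(cos(a))/9 - 21*sin(4*a/3)/20


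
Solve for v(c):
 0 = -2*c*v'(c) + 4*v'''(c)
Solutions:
 v(c) = C1 + Integral(C2*airyai(2^(2/3)*c/2) + C3*airybi(2^(2/3)*c/2), c)


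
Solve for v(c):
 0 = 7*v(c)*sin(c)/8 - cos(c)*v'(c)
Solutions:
 v(c) = C1/cos(c)^(7/8)


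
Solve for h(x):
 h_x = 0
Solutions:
 h(x) = C1


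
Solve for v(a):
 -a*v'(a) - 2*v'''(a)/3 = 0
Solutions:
 v(a) = C1 + Integral(C2*airyai(-2^(2/3)*3^(1/3)*a/2) + C3*airybi(-2^(2/3)*3^(1/3)*a/2), a)


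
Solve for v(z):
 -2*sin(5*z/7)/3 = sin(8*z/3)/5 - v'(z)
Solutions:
 v(z) = C1 - 14*cos(5*z/7)/15 - 3*cos(8*z/3)/40


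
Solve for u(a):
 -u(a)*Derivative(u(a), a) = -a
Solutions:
 u(a) = -sqrt(C1 + a^2)
 u(a) = sqrt(C1 + a^2)


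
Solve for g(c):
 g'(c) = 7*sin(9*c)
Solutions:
 g(c) = C1 - 7*cos(9*c)/9


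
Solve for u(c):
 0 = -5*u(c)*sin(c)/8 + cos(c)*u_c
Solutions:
 u(c) = C1/cos(c)^(5/8)


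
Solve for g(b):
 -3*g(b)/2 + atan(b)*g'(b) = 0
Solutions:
 g(b) = C1*exp(3*Integral(1/atan(b), b)/2)


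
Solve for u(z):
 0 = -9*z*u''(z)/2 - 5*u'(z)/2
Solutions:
 u(z) = C1 + C2*z^(4/9)


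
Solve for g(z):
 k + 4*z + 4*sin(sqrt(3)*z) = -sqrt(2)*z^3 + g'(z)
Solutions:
 g(z) = C1 + k*z + sqrt(2)*z^4/4 + 2*z^2 - 4*sqrt(3)*cos(sqrt(3)*z)/3


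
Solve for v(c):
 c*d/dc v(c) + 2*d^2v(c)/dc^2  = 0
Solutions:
 v(c) = C1 + C2*erf(c/2)


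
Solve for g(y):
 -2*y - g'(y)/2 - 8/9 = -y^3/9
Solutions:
 g(y) = C1 + y^4/18 - 2*y^2 - 16*y/9


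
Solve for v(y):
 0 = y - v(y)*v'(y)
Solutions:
 v(y) = -sqrt(C1 + y^2)
 v(y) = sqrt(C1 + y^2)


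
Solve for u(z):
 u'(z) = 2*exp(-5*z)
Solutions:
 u(z) = C1 - 2*exp(-5*z)/5


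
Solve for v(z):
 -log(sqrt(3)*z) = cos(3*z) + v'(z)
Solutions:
 v(z) = C1 - z*log(z) - z*log(3)/2 + z - sin(3*z)/3


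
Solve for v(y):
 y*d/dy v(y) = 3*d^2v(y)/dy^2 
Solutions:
 v(y) = C1 + C2*erfi(sqrt(6)*y/6)


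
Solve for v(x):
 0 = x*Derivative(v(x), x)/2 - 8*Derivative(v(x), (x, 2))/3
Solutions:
 v(x) = C1 + C2*erfi(sqrt(6)*x/8)


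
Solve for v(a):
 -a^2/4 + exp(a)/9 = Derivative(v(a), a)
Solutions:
 v(a) = C1 - a^3/12 + exp(a)/9


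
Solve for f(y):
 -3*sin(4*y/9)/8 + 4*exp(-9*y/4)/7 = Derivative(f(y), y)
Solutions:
 f(y) = C1 + 27*cos(4*y/9)/32 - 16*exp(-9*y/4)/63


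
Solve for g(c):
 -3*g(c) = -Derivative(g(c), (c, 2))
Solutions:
 g(c) = C1*exp(-sqrt(3)*c) + C2*exp(sqrt(3)*c)


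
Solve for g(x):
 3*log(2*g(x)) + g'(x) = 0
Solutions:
 Integral(1/(log(_y) + log(2)), (_y, g(x)))/3 = C1 - x


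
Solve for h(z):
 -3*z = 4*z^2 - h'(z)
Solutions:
 h(z) = C1 + 4*z^3/3 + 3*z^2/2


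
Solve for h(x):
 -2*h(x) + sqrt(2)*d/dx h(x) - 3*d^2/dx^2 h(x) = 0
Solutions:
 h(x) = (C1*sin(sqrt(22)*x/6) + C2*cos(sqrt(22)*x/6))*exp(sqrt(2)*x/6)


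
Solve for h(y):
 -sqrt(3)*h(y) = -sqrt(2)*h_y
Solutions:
 h(y) = C1*exp(sqrt(6)*y/2)


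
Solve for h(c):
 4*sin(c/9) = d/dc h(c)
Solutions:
 h(c) = C1 - 36*cos(c/9)


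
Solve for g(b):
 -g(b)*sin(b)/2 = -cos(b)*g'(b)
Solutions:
 g(b) = C1/sqrt(cos(b))


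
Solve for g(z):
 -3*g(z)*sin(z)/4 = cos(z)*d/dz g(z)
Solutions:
 g(z) = C1*cos(z)^(3/4)


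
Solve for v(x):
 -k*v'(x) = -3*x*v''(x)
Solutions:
 v(x) = C1 + x^(re(k)/3 + 1)*(C2*sin(log(x)*Abs(im(k))/3) + C3*cos(log(x)*im(k)/3))


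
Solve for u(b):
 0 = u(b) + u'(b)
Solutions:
 u(b) = C1*exp(-b)


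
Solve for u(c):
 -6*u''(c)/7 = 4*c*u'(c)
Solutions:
 u(c) = C1 + C2*erf(sqrt(21)*c/3)


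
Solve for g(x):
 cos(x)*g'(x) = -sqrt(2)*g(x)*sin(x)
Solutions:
 g(x) = C1*cos(x)^(sqrt(2))


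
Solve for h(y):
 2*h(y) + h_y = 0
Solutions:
 h(y) = C1*exp(-2*y)


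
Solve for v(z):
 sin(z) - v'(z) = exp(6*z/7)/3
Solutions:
 v(z) = C1 - 7*exp(6*z/7)/18 - cos(z)


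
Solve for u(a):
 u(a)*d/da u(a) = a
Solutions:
 u(a) = -sqrt(C1 + a^2)
 u(a) = sqrt(C1 + a^2)


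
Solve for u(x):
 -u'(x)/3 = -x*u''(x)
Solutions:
 u(x) = C1 + C2*x^(4/3)


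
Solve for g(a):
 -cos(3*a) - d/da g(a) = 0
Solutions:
 g(a) = C1 - sin(3*a)/3


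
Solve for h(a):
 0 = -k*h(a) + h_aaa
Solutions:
 h(a) = C1*exp(a*k^(1/3)) + C2*exp(a*k^(1/3)*(-1 + sqrt(3)*I)/2) + C3*exp(-a*k^(1/3)*(1 + sqrt(3)*I)/2)


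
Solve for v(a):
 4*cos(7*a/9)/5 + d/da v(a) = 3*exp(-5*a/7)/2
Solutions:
 v(a) = C1 - 36*sin(7*a/9)/35 - 21*exp(-5*a/7)/10


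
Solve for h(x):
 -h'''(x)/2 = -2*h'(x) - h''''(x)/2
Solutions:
 h(x) = C1 + C2*exp(x*((6*sqrt(78) + 53)^(-1/3) + 2 + (6*sqrt(78) + 53)^(1/3))/6)*sin(sqrt(3)*x*(-(6*sqrt(78) + 53)^(1/3) + (6*sqrt(78) + 53)^(-1/3))/6) + C3*exp(x*((6*sqrt(78) + 53)^(-1/3) + 2 + (6*sqrt(78) + 53)^(1/3))/6)*cos(sqrt(3)*x*(-(6*sqrt(78) + 53)^(1/3) + (6*sqrt(78) + 53)^(-1/3))/6) + C4*exp(x*(-(6*sqrt(78) + 53)^(1/3) - 1/(6*sqrt(78) + 53)^(1/3) + 1)/3)


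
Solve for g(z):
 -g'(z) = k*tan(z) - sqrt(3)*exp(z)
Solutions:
 g(z) = C1 + k*log(cos(z)) + sqrt(3)*exp(z)
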